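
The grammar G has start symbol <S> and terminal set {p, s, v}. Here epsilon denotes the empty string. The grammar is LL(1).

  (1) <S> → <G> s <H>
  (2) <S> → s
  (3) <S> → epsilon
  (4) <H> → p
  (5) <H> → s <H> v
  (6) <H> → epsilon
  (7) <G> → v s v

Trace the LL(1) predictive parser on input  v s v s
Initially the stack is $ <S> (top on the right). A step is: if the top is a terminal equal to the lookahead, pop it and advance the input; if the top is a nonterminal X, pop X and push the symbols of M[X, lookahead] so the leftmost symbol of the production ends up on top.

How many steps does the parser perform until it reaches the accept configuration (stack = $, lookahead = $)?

7

step 1: stack=$ <S>  input=v s v s $  — expand <S> → <G> s <H>
step 2: stack=$ <H> s <G>  input=v s v s $  — expand <G> → v s v
step 3: stack=$ <H> s v s v  input=v s v s $  — match v
step 4: stack=$ <H> s v s  input=s v s $  — match s
step 5: stack=$ <H> s v  input=v s $  — match v
step 6: stack=$ <H> s  input=s $  — match s
step 7: stack=$ <H>  input=$  — expand <H> → epsilon
Accept reached after 7 steps.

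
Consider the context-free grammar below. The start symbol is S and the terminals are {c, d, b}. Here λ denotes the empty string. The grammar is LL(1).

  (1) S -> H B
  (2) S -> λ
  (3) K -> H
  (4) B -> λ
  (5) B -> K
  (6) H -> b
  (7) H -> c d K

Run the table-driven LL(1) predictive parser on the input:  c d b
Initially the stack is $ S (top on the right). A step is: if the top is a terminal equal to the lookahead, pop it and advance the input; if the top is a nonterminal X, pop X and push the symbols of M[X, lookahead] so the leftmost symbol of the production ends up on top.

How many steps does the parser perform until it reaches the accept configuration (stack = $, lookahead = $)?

8

step 1: stack=$ S  input=c d b $  — expand S -> H B
step 2: stack=$ B H  input=c d b $  — expand H -> c d K
step 3: stack=$ B K d c  input=c d b $  — match c
step 4: stack=$ B K d  input=d b $  — match d
step 5: stack=$ B K  input=b $  — expand K -> H
step 6: stack=$ B H  input=b $  — expand H -> b
step 7: stack=$ B b  input=b $  — match b
step 8: stack=$ B  input=$  — expand B -> λ
Accept reached after 8 steps.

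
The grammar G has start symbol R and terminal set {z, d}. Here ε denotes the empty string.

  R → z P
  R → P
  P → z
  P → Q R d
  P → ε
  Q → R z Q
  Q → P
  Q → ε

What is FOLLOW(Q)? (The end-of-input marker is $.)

{d, z}

FIRST(R) = {ε, d, z}  (via P)
FIRST(P) = {ε, d, z}  (via Q R d)
FIRST(Q) = {ε, d, z}  (via R z Q, P)
FOLLOW(R) includes $ since R is the start symbol.
FOLLOW(R): in P→Q R d, R is followed by d with FIRST {d}; in Q→R z Q, R is followed by z Q with FIRST {z}. Thus FOLLOW(R) = {$, d, z}.
FOLLOW(Q): in P→Q R d, Q is followed by R d with FIRST {d, z}; in Q→R z Q, the suffix after Q is empty (adds nothing new). Thus FOLLOW(Q) = {d, z}.
FOLLOW(P): in R→z P, the suffix after P is empty, so FOLLOW(P) ⊇ FOLLOW(R) = {$, d, z}; in R→P, the suffix after P is empty, so FOLLOW(P) ⊇ FOLLOW(R) = {$, d, z}; in Q→P, the suffix after P is empty, so FOLLOW(P) ⊇ FOLLOW(Q) = {d, z}. Thus FOLLOW(P) = {$, d, z}.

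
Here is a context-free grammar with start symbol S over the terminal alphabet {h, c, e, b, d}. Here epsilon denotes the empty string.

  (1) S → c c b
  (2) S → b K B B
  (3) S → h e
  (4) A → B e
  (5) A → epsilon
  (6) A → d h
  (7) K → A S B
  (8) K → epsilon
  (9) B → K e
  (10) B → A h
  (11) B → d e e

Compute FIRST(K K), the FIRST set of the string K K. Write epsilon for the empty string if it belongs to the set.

{epsilon, b, c, d, e, h}

FIRST(S): from S→c c b we get {c}; from S→b K B B we get {b}; from S→h e we get {h}. So FIRST(S) = {b, c, h}.
FIRST(A): from A→B e we get {b, c, d, e, h}; from A→epsilon we get {epsilon}; from A→d h we get {d}. So FIRST(A) = {epsilon, b, c, d, e, h}.
FIRST(K): from K→A S B we get {b, c, d, e, h}; from K→epsilon we get {epsilon}. So FIRST(K) = {epsilon, b, c, d, e, h}.
FIRST(B): from B→K e we get {b, c, d, e, h}; from B→A h we get {b, c, d, e, h}; from B→d e e we get {d}. So FIRST(B) = {b, c, d, e, h}.
FIRST(K K): take FIRST of each symbol in turn, carrying on past any symbol whose FIRST contains epsilon; result {epsilon, b, c, d, e, h}.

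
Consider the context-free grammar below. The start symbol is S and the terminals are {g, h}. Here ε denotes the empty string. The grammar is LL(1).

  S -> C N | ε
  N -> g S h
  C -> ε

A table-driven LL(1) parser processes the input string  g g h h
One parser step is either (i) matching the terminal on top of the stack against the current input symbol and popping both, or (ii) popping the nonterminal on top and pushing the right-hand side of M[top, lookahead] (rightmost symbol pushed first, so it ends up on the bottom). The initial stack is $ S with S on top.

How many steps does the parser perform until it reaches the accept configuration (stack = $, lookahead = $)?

step 1: stack=$ S  input=g g h h $  — expand S -> C N
step 2: stack=$ N C  input=g g h h $  — expand C -> ε
step 3: stack=$ N  input=g g h h $  — expand N -> g S h
step 4: stack=$ h S g  input=g g h h $  — match g
step 5: stack=$ h S  input=g h h $  — expand S -> C N
step 6: stack=$ h N C  input=g h h $  — expand C -> ε
step 7: stack=$ h N  input=g h h $  — expand N -> g S h
step 8: stack=$ h h S g  input=g h h $  — match g
step 9: stack=$ h h S  input=h h $  — expand S -> ε
step 10: stack=$ h h  input=h h $  — match h
step 11: stack=$ h  input=h $  — match h
Accept reached after 11 steps.

11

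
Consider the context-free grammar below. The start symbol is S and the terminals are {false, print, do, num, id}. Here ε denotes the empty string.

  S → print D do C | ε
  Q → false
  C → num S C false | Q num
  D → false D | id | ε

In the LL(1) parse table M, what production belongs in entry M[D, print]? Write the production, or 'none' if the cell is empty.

FIRST(S): from S→print D do C we get {print}; from S→ε we get {ε}. So FIRST(S) = {ε, print}.
FIRST(Q): from Q→false we get {false}. So FIRST(Q) = {false}.
FIRST(D): from D→false D we get {false}; from D→id we get {id}; from D→ε we get {ε}. So FIRST(D) = {ε, false, id}.
FIRST(C): from C→num S C false we get {num}; from C→Q num we get {false}. So FIRST(C) = {false, num}.
FOLLOW(S) includes $ since S is the start symbol.
FOLLOW(D): in S→print D do C, D is followed by do C with FIRST {do}; in D→false D, the suffix after D is empty (adds nothing new). Thus FOLLOW(D) = {do}.
For D → false D: FIRST(false D) = {false}, so it goes in M[D, t] for t ∈ {false}.
For D → id: FIRST(id) = {id}, so it goes in M[D, t] for t ∈ {id}.
For D → ε: FIRST(ε) = {ε}, so it goes in M[D, t] for t ∈ {}; since ε ∈ FIRST, also for every t ∈ FOLLOW(D) = {do}.
None of these place a production in M[D, print].

none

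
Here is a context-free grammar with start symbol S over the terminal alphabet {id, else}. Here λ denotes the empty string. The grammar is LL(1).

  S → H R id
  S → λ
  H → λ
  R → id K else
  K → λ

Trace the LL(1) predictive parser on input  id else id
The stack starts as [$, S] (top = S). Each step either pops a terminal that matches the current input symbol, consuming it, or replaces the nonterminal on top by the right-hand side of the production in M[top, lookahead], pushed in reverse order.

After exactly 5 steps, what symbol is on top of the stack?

else

step 1: stack=$ S  input=id else id $  — expand S → H R id
step 2: stack=$ id R H  input=id else id $  — expand H → λ
step 3: stack=$ id R  input=id else id $  — expand R → id K else
step 4: stack=$ id else K id  input=id else id $  — match id
step 5: stack=$ id else K  input=else id $  — expand K → λ
Stack after step 5: $ id else (top = else).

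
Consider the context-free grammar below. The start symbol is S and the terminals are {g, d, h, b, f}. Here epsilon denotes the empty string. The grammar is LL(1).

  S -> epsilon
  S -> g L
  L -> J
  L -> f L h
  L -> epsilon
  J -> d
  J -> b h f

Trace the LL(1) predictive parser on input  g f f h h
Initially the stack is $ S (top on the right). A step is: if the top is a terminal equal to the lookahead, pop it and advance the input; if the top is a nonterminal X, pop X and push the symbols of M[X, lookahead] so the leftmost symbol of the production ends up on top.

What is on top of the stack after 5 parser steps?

     Stack    Input        Action
  1  $ S      g f f h h $  expand S -> g L
  2  $ L g    g f f h h $  match g
  3  $ L      f f h h $    expand L -> f L h
  4  $ h L f  f f h h $    match f
  5  $ h L    f h h $      expand L -> f L h
Stack after step 5: $ h h L f (top = f).

f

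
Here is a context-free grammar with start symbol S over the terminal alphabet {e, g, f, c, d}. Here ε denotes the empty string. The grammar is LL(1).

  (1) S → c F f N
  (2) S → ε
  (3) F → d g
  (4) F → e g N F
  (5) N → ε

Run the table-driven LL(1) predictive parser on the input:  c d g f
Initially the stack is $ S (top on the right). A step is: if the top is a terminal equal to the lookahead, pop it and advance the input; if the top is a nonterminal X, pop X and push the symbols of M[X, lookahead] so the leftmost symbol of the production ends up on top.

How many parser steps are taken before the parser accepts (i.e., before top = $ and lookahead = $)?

     Stack      Input      Action
  1  $ S        c d g f $  expand S → c F f N
  2  $ N f F c  c d g f $  match c
  3  $ N f F    d g f $    expand F → d g
  4  $ N f g d  d g f $    match d
  5  $ N f g    g f $      match g
  6  $ N f      f $        match f
  7  $ N        $          expand N → ε
Accept reached after 7 steps.

7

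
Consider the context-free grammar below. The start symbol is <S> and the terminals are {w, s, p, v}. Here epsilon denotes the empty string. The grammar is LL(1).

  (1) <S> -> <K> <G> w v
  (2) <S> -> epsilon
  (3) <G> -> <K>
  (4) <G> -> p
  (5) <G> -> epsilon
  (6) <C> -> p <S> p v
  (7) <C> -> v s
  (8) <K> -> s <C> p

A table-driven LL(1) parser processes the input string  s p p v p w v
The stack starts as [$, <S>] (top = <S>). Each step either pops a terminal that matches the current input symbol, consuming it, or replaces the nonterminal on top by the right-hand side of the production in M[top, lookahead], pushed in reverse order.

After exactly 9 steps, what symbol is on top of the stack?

step 1: stack=$ <S>  input=s p p v p w v $  — expand <S> -> <K> <G> w v
step 2: stack=$ v w <G> <K>  input=s p p v p w v $  — expand <K> -> s <C> p
step 3: stack=$ v w <G> p <C> s  input=s p p v p w v $  — match s
step 4: stack=$ v w <G> p <C>  input=p p v p w v $  — expand <C> -> p <S> p v
step 5: stack=$ v w <G> p v p <S> p  input=p p v p w v $  — match p
step 6: stack=$ v w <G> p v p <S>  input=p v p w v $  — expand <S> -> epsilon
step 7: stack=$ v w <G> p v p  input=p v p w v $  — match p
step 8: stack=$ v w <G> p v  input=v p w v $  — match v
step 9: stack=$ v w <G> p  input=p w v $  — match p
Stack after step 9: $ v w <G> (top = <G>).

<G>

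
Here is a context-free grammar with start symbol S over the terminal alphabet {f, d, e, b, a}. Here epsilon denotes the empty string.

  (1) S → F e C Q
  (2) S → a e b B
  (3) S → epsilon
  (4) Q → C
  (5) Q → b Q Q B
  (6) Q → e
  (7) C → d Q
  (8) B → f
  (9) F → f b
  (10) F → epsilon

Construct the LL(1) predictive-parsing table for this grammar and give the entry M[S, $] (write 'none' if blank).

S → epsilon

FIRST(C) = {d}
FIRST(B) = {f}
FIRST(F) = {epsilon, f}
FIRST(S) = {epsilon, a, e, f}  (via F e C Q)
FIRST(Q) = {b, d, e}  (via C)
FOLLOW(S) includes $ since S is the start symbol.
FOLLOW(S): S appears on no right-hand side. Thus FOLLOW(S) = {$}.
For S → F e C Q: FIRST(F e C Q) = {e, f}, so it goes in M[S, t] for t ∈ {e, f}.
For S → a e b B: FIRST(a e b B) = {a}, so it goes in M[S, t] for t ∈ {a}.
For S → epsilon: FIRST(epsilon) = {epsilon}, so it goes in M[S, t] for t ∈ {}; since epsilon ∈ FIRST, also for every t ∈ FOLLOW(S) = {$}.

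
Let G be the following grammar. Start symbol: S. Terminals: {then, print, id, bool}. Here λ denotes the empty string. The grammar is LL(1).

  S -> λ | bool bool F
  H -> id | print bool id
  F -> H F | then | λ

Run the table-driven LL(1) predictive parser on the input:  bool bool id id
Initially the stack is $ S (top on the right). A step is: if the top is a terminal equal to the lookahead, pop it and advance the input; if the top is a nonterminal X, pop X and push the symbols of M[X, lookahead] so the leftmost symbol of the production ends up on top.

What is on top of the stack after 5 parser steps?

id

step 1: stack=$ S  input=bool bool id id $  — expand S -> bool bool F
step 2: stack=$ F bool bool  input=bool bool id id $  — match bool
step 3: stack=$ F bool  input=bool id id $  — match bool
step 4: stack=$ F  input=id id $  — expand F -> H F
step 5: stack=$ F H  input=id id $  — expand H -> id
Stack after step 5: $ F id (top = id).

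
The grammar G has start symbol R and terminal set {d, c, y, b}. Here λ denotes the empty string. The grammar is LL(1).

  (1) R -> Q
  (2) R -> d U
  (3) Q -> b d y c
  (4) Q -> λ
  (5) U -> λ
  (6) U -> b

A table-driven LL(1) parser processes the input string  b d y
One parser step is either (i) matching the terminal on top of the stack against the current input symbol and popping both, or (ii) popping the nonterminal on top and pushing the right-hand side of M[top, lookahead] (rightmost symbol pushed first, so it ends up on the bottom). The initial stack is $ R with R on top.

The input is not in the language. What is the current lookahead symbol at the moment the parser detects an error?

step 1: stack=$ R  input=b d y $  — expand R -> Q
step 2: stack=$ Q  input=b d y $  — expand Q -> b d y c
step 3: stack=$ c y d b  input=b d y $  — match b
step 4: stack=$ c y d  input=d y $  — match d
step 5: stack=$ c y  input=y $  — match y
step 6: stack=$ c  input=$  — error: top is terminal c but lookahead is $

$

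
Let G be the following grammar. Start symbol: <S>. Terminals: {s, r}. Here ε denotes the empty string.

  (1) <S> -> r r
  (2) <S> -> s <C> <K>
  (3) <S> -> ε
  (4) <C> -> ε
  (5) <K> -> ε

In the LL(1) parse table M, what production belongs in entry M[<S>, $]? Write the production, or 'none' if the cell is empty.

<S> -> ε

FIRST(<S>) = {ε, r, s}
FIRST(<C>) = {ε}
FIRST(<K>) = {ε}
FOLLOW(<S>) includes $ since <S> is the start symbol.
FOLLOW(<S>): <S> appears on no right-hand side. Thus FOLLOW(<S>) = {$}.
For <S> -> r r: FIRST(r r) = {r}, so it goes in M[<S>, t] for t ∈ {r}.
For <S> -> s <C> <K>: FIRST(s <C> <K>) = {s}, so it goes in M[<S>, t] for t ∈ {s}.
For <S> -> ε: FIRST(ε) = {ε}, so it goes in M[<S>, t] for t ∈ {}; since ε ∈ FIRST, also for every t ∈ FOLLOW(<S>) = {$}.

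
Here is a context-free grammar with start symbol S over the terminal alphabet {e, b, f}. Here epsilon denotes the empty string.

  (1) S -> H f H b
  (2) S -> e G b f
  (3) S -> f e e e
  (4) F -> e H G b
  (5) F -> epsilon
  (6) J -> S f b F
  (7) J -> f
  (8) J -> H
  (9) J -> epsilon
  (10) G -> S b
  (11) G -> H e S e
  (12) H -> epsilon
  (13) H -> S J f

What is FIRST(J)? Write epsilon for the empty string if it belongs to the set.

FIRST(F): from F->e H G b we get {e}; from F->epsilon we get {epsilon}. So FIRST(F) = {epsilon, e}.
FIRST(S): from S->H f H b we get {e, f}; from S->e G b f we get {e}; from S->f e e e we get {f}. So FIRST(S) = {e, f}.
FIRST(H): from H->epsilon we get {epsilon}; from H->S J f we get {e, f}. So FIRST(H) = {epsilon, e, f}.
FIRST(J): from J->S f b F we get {e, f}; from J->f we get {f}; from J->H we get {epsilon, e, f}; from J->epsilon we get {epsilon}. So FIRST(J) = {epsilon, e, f}.
FIRST(G): from G->S b we get {e, f}; from G->H e S e we get {e, f}. So FIRST(G) = {e, f}.

{epsilon, e, f}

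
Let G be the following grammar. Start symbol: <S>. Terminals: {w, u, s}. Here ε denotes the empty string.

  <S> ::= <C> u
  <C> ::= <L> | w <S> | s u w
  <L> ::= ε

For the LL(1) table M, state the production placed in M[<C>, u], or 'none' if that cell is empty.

FIRST(<L>) = {ε}
FIRST(<C>) = {ε, s, w}  (via <L>)
FIRST(<S>) = {s, u, w}  (via <C> u)
FOLLOW(<S>) includes $ since <S> is the start symbol.
FOLLOW(<C>): in <S>::=<C> u, <C> is followed by u with FIRST {u}. Thus FOLLOW(<C>) = {u}.
For <C> ::= <L>: FIRST(<L>) = {ε}, so it goes in M[<C>, t] for t ∈ {}; since ε ∈ FIRST, also for every t ∈ FOLLOW(<C>) = {u}.
For <C> ::= w <S>: FIRST(w <S>) = {w}, so it goes in M[<C>, t] for t ∈ {w}.
For <C> ::= s u w: FIRST(s u w) = {s}, so it goes in M[<C>, t] for t ∈ {s}.

<C> ::= <L>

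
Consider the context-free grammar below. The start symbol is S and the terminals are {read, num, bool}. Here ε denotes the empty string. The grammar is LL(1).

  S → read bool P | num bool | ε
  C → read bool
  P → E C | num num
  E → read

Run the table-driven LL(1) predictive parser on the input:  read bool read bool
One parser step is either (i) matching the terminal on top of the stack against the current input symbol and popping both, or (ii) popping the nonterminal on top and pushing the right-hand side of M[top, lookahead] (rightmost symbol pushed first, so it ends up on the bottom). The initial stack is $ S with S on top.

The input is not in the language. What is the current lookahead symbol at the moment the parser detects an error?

step 1: stack=$ S  input=read bool read bool $  — expand S → read bool P
step 2: stack=$ P bool read  input=read bool read bool $  — match read
step 3: stack=$ P bool  input=bool read bool $  — match bool
step 4: stack=$ P  input=read bool $  — expand P → E C
step 5: stack=$ C E  input=read bool $  — expand E → read
step 6: stack=$ C read  input=read bool $  — match read
step 7: stack=$ C  input=bool $  — error: M[C, bool] is empty

bool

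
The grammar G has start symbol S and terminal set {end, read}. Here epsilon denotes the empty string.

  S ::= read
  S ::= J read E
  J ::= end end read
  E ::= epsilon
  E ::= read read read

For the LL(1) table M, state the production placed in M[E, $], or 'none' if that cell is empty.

FIRST(J): from J::=end end read we get {end}. So FIRST(J) = {end}.
FIRST(E): from E::=epsilon we get {epsilon}; from E::=read read read we get {read}. So FIRST(E) = {epsilon, read}.
FIRST(S): from S::=read we get {read}; from S::=J read E we get {end}. So FIRST(S) = {end, read}.
FOLLOW(S) includes $ since S is the start symbol.
FOLLOW(S): S appears on no right-hand side. Thus FOLLOW(S) = {$}.
FOLLOW(E): in S::=J read E, the suffix after E is empty, so FOLLOW(E) ⊇ FOLLOW(S) = {$}. Thus FOLLOW(E) = {$}.
For E ::= epsilon: FIRST(epsilon) = {epsilon}, so it goes in M[E, t] for t ∈ {}; since epsilon ∈ FIRST, also for every t ∈ FOLLOW(E) = {$}.
For E ::= read read read: FIRST(read read read) = {read}, so it goes in M[E, t] for t ∈ {read}.

E ::= epsilon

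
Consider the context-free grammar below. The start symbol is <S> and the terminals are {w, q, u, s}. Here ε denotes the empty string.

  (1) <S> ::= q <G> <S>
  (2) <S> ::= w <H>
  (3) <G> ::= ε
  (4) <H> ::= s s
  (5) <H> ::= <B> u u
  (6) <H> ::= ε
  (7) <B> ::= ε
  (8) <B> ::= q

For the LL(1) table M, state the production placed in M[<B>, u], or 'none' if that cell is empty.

<B> ::= ε

FIRST(<S>) = {q, w}
FIRST(<G>) = {ε}
FIRST(<B>) = {ε, q}
FIRST(<H>) = {ε, q, s, u}  (via <B> u u)
FOLLOW(<S>) includes $ since <S> is the start symbol.
FOLLOW(<B>): in <H>::=<B> u u, <B> is followed by u u with FIRST {u}. Thus FOLLOW(<B>) = {u}.
For <B> ::= ε: FIRST(ε) = {ε}, so it goes in M[<B>, t] for t ∈ {}; since ε ∈ FIRST, also for every t ∈ FOLLOW(<B>) = {u}.
For <B> ::= q: FIRST(q) = {q}, so it goes in M[<B>, t] for t ∈ {q}.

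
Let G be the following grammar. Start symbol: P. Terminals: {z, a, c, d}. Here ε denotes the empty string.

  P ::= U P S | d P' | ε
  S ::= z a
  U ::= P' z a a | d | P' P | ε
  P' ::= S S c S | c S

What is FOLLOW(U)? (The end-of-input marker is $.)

{c, d, z}

FIRST(S): from S::=z a we get {z}. So FIRST(S) = {z}.
FIRST(P'): from P'::=S S c S we get {z}; from P'::=c S we get {c}. So FIRST(P') = {c, z}.
FIRST(U): from U::=P' z a a we get {c, z}; from U::=d we get {d}; from U::=P' P we get {c, z}; from U::=ε we get {ε}. So FIRST(U) = {ε, c, d, z}.
FIRST(P): from P::=U P S we get {c, d, z}; from P::=d P' we get {d}; from P::=ε we get {ε}. So FIRST(P) = {ε, c, d, z}.
FOLLOW(P) includes $ since P is the start symbol.
FOLLOW(U): in P::=U P S, U is followed by P S with FIRST {c, d, z}. Thus FOLLOW(U) = {c, d, z}.
FOLLOW(P): in P::=U P S, P is followed by S with FIRST {z}; in U::=P' P, the suffix after P is empty, so FOLLOW(P) ⊇ FOLLOW(U) = {c, d, z}. Thus FOLLOW(P) = {$, c, d, z}.
FOLLOW(P'): in P::=d P', the suffix after P' is empty, so FOLLOW(P') ⊇ FOLLOW(P) = {$, c, d, z}; in U::=P' z a a, P' is followed by z a a with FIRST {z}; in U::=P' P, P' is followed by P with FIRST {ε, c, d, z}; in U::=P' P, the suffix after P' is nullable, so FOLLOW(P') ⊇ FOLLOW(U) = {c, d, z}. Thus FOLLOW(P') = {$, c, d, z}.
FOLLOW(S): in P::=U P S, the suffix after S is empty, so FOLLOW(S) ⊇ FOLLOW(P) = {$, c, d, z}; in P'::=S S c S (occurrence 1), S is followed by S c S with FIRST {z}; in P'::=S S c S (occurrence 2), S is followed by c S with FIRST {c}; in P'::=S S c S (occurrence 3), the suffix after S is empty, so FOLLOW(S) ⊇ FOLLOW(P') = {$, c, d, z}; in P'::=c S, the suffix after S is empty, so FOLLOW(S) ⊇ FOLLOW(P') = {$, c, d, z}. Thus FOLLOW(S) = {$, c, d, z}.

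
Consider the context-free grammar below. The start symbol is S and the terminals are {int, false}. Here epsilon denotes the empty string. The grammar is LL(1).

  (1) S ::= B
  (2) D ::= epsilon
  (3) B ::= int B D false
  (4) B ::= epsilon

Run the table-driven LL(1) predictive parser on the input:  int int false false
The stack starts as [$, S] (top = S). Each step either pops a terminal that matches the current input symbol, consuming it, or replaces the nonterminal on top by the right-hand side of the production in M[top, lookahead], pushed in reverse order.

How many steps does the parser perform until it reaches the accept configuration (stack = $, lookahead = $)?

10

      Stack                    Input                  Action
   1  $ S                      int int false false $  expand S ::= B
   2  $ B                      int int false false $  expand B ::= int B D false
   3  $ false D B int          int int false false $  match int
   4  $ false D B              int false false $      expand B ::= int B D false
   5  $ false D false D B int  int false false $      match int
   6  $ false D false D B      false false $          expand B ::= epsilon
   7  $ false D false D        false false $          expand D ::= epsilon
   8  $ false D false          false false $          match false
   9  $ false D                false $                expand D ::= epsilon
  10  $ false                  false $                match false
Accept reached after 10 steps.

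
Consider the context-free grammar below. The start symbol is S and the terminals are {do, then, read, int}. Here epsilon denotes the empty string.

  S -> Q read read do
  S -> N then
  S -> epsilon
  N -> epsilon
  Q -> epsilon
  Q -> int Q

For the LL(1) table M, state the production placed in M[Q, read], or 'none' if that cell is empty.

FIRST(N): from N->epsilon we get {epsilon}. So FIRST(N) = {epsilon}.
FIRST(Q): from Q->epsilon we get {epsilon}; from Q->int Q we get {int}. So FIRST(Q) = {epsilon, int}.
FIRST(S): from S->Q read read do we get {int, read}; from S->N then we get {then}; from S->epsilon we get {epsilon}. So FIRST(S) = {epsilon, int, read, then}.
FOLLOW(S) includes $ since S is the start symbol.
FOLLOW(Q): in S->Q read read do, Q is followed by read read do with FIRST {read}; in Q->int Q, the suffix after Q is empty (adds nothing new). Thus FOLLOW(Q) = {read}.
For Q -> epsilon: FIRST(epsilon) = {epsilon}, so it goes in M[Q, t] for t ∈ {}; since epsilon ∈ FIRST, also for every t ∈ FOLLOW(Q) = {read}.
For Q -> int Q: FIRST(int Q) = {int}, so it goes in M[Q, t] for t ∈ {int}.

Q -> epsilon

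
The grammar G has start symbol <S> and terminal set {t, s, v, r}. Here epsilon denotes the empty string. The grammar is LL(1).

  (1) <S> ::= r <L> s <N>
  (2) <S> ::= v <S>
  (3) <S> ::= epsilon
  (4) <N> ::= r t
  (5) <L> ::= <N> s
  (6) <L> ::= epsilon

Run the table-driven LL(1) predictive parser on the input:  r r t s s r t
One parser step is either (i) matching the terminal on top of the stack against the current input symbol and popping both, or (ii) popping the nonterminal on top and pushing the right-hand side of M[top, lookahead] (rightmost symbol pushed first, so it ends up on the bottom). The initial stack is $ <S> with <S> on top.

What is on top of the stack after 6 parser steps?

     Stack          Input            Action
  1  $ <S>          r r t s s r t $  expand <S> ::= r <L> s <N>
  2  $ <N> s <L> r  r r t s s r t $  match r
  3  $ <N> s <L>    r t s s r t $    expand <L> ::= <N> s
  4  $ <N> s s <N>  r t s s r t $    expand <N> ::= r t
  5  $ <N> s s t r  r t s s r t $    match r
  6  $ <N> s s t    t s s r t $      match t
Stack after step 6: $ <N> s s (top = s).

s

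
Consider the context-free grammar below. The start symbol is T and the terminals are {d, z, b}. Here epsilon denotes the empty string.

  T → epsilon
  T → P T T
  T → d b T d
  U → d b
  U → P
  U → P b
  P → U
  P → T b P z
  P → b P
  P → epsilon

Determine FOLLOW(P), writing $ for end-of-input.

{$, b, d, z}

FIRST(T) = {epsilon, b, d}  (via P T T)
FIRST(U) = {epsilon, b, d}  (via P, P b)
FIRST(P) = {epsilon, b, d}  (via U, T b P z)
FOLLOW(T) includes $ since T is the start symbol.
FOLLOW(T): in T→P T T (occurrence 1), T is followed by T with FIRST {epsilon, b, d}; in T→P T T (occurrence 1), the suffix after T is nullable (adds nothing new); in T→P T T (occurrence 2), the suffix after T is empty (adds nothing new); in T→d b T d, T is followed by d with FIRST {d}; in P→T b P z, T is followed by b P z with FIRST {b}. Thus FOLLOW(T) = {$, b, d}.
FOLLOW(U): in P→U, the suffix after U is empty, so FOLLOW(U) ⊇ FOLLOW(P) = {$, b, d, z}. Thus FOLLOW(U) = {$, b, d, z}.
FOLLOW(P): in T→P T T, P is followed by T T with FIRST {epsilon, b, d}; in T→P T T, the suffix after P is nullable, so FOLLOW(P) ⊇ FOLLOW(T) = {$, b, d}; in U→P, the suffix after P is empty, so FOLLOW(P) ⊇ FOLLOW(U) = {$, b, d, z}; in U→P b, P is followed by b with FIRST {b}; in P→T b P z, P is followed by z with FIRST {z}; in P→b P, the suffix after P is empty (adds nothing new). Thus FOLLOW(P) = {$, b, d, z}.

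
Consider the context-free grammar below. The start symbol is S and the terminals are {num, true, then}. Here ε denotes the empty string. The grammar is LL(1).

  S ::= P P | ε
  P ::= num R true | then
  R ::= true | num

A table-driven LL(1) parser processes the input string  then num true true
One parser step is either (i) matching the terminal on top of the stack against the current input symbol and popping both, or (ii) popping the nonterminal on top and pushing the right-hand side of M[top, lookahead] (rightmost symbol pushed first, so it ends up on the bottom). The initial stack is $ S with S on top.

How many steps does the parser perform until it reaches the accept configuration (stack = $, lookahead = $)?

8

     Stack         Input                 Action
  1  $ S           then num true true $  expand S ::= P P
  2  $ P P         then num true true $  expand P ::= then
  3  $ P then      then num true true $  match then
  4  $ P           num true true $       expand P ::= num R true
  5  $ true R num  num true true $       match num
  6  $ true R      true true $           expand R ::= true
  7  $ true true   true true $           match true
  8  $ true        true $                match true
Accept reached after 8 steps.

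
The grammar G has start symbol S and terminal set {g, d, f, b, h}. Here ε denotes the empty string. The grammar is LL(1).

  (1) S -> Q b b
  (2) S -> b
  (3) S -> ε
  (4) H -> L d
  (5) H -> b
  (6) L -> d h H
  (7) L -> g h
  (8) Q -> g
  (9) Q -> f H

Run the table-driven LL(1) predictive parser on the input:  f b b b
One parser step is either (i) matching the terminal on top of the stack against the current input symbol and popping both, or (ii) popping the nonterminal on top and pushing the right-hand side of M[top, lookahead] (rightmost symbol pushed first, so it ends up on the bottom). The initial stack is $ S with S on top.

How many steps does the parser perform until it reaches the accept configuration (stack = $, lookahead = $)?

7

step 1: stack=$ S  input=f b b b $  — expand S -> Q b b
step 2: stack=$ b b Q  input=f b b b $  — expand Q -> f H
step 3: stack=$ b b H f  input=f b b b $  — match f
step 4: stack=$ b b H  input=b b b $  — expand H -> b
step 5: stack=$ b b b  input=b b b $  — match b
step 6: stack=$ b b  input=b b $  — match b
step 7: stack=$ b  input=b $  — match b
Accept reached after 7 steps.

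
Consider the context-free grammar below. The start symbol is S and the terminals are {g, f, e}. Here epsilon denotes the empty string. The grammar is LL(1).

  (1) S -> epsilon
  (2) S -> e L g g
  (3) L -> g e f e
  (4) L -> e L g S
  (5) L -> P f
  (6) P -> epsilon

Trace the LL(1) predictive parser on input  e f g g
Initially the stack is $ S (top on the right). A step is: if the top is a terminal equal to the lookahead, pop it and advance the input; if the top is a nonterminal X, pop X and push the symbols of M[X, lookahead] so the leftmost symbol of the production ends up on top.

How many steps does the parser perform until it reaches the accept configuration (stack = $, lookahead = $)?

step 1: stack=$ S  input=e f g g $  — expand S -> e L g g
step 2: stack=$ g g L e  input=e f g g $  — match e
step 3: stack=$ g g L  input=f g g $  — expand L -> P f
step 4: stack=$ g g f P  input=f g g $  — expand P -> epsilon
step 5: stack=$ g g f  input=f g g $  — match f
step 6: stack=$ g g  input=g g $  — match g
step 7: stack=$ g  input=g $  — match g
Accept reached after 7 steps.

7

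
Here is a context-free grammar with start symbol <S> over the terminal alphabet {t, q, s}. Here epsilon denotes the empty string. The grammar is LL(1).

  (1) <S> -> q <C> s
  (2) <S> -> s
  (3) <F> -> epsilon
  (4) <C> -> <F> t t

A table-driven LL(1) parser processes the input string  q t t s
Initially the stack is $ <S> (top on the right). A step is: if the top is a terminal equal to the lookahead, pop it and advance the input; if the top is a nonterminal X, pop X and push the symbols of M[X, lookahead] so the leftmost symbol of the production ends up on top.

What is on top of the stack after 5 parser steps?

     Stack        Input      Action
  1  $ <S>        q t t s $  expand <S> -> q <C> s
  2  $ s <C> q    q t t s $  match q
  3  $ s <C>      t t s $    expand <C> -> <F> t t
  4  $ s t t <F>  t t s $    expand <F> -> epsilon
  5  $ s t t      t t s $    match t
Stack after step 5: $ s t (top = t).

t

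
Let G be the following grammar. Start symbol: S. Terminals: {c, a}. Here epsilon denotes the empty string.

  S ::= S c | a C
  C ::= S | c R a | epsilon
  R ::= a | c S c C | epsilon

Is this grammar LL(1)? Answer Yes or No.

No

FIRST(S) = {a}
FIRST(C) = {epsilon, a, c}
FIRST(R) = {epsilon, a, c}
FOLLOW(S) = {$, a, c}
FOLLOW(C) = {$, a, c}
FOLLOW(R) = {a}
Cell M[C, a] receives both C ::= S and C ::= epsilon — the grammar is not LL(1).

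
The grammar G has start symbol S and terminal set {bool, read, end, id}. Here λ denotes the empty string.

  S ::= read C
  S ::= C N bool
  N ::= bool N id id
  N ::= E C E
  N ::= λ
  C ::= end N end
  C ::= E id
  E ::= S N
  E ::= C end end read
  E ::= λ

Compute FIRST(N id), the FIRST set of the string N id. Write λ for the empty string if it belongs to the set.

FIRST(S): from S::=read C we get {read}; from S::=C N bool we get {end, id, read}. So FIRST(S) = {end, id, read}.
FIRST(N): from N::=bool N id id we get {bool}; from N::=E C E we get {end, id, read}; from N::=λ we get {λ}. So FIRST(N) = {λ, bool, end, id, read}.
FIRST(C): from C::=end N end we get {end}; from C::=E id we get {end, id, read}. So FIRST(C) = {end, id, read}.
FIRST(E): from E::=S N we get {end, id, read}; from E::=C end end read we get {end, id, read}; from E::=λ we get {λ}. So FIRST(E) = {λ, end, id, read}.
FIRST(N id): take FIRST of each symbol in turn, carrying on past any symbol whose FIRST contains λ; result {bool, end, id, read}.

{bool, end, id, read}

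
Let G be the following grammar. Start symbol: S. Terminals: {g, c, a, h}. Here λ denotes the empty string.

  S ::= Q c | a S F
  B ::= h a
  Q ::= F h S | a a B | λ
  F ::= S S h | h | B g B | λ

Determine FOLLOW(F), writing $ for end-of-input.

{$, a, c, h}

FIRST(B): from B::=h a we get {h}. So FIRST(B) = {h}.
FIRST(S): from S::=Q c we get {a, c, h}; from S::=a S F we get {a}. So FIRST(S) = {a, c, h}.
FIRST(F): from F::=S S h we get {a, c, h}; from F::=h we get {h}; from F::=B g B we get {h}; from F::=λ we get {λ}. So FIRST(F) = {λ, a, c, h}.
FIRST(Q): from Q::=F h S we get {a, c, h}; from Q::=a a B we get {a}; from Q::=λ we get {λ}. So FIRST(Q) = {λ, a, c, h}.
FOLLOW(S) includes $ since S is the start symbol.
FOLLOW(Q): in S::=Q c, Q is followed by c with FIRST {c}. Thus FOLLOW(Q) = {c}.
FOLLOW(S): in S::=a S F, S is followed by F with FIRST {λ, a, c, h}; in S::=a S F, the suffix after S is nullable (adds nothing new); in Q::=F h S, the suffix after S is empty, so FOLLOW(S) ⊇ FOLLOW(Q) = {c}; in F::=S S h (occurrence 1), S is followed by S h with FIRST {a, c, h}; in F::=S S h (occurrence 2), S is followed by h with FIRST {h}. Thus FOLLOW(S) = {$, a, c, h}.
FOLLOW(F): in S::=a S F, the suffix after F is empty, so FOLLOW(F) ⊇ FOLLOW(S) = {$, a, c, h}; in Q::=F h S, F is followed by h S with FIRST {h}. Thus FOLLOW(F) = {$, a, c, h}.
FOLLOW(B): in Q::=a a B, the suffix after B is empty, so FOLLOW(B) ⊇ FOLLOW(Q) = {c}; in F::=B g B (occurrence 1), B is followed by g B with FIRST {g}; in F::=B g B (occurrence 2), the suffix after B is empty, so FOLLOW(B) ⊇ FOLLOW(F) = {$, a, c, h}. Thus FOLLOW(B) = {$, a, c, g, h}.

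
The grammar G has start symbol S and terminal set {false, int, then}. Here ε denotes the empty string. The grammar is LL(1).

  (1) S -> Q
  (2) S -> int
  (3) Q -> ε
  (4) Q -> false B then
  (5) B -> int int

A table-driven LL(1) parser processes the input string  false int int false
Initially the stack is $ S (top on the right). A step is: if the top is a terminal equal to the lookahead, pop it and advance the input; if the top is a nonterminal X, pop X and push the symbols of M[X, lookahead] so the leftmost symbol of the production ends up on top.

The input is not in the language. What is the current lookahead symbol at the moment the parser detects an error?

false

step 1: stack=$ S  input=false int int false $  — expand S -> Q
step 2: stack=$ Q  input=false int int false $  — expand Q -> false B then
step 3: stack=$ then B false  input=false int int false $  — match false
step 4: stack=$ then B  input=int int false $  — expand B -> int int
step 5: stack=$ then int int  input=int int false $  — match int
step 6: stack=$ then int  input=int false $  — match int
step 7: stack=$ then  input=false $  — error: top is terminal then but lookahead is false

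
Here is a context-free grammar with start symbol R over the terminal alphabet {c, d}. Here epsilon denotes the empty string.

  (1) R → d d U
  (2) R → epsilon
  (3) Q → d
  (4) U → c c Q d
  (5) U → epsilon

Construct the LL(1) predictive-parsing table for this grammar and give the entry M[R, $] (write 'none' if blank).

FIRST(R): from R→d d U we get {d}; from R→epsilon we get {epsilon}. So FIRST(R) = {epsilon, d}.
FIRST(Q): from Q→d we get {d}. So FIRST(Q) = {d}.
FIRST(U): from U→c c Q d we get {c}; from U→epsilon we get {epsilon}. So FIRST(U) = {epsilon, c}.
FOLLOW(R) includes $ since R is the start symbol.
FOLLOW(R): R appears on no right-hand side. Thus FOLLOW(R) = {$}.
For R → d d U: FIRST(d d U) = {d}, so it goes in M[R, t] for t ∈ {d}.
For R → epsilon: FIRST(epsilon) = {epsilon}, so it goes in M[R, t] for t ∈ {}; since epsilon ∈ FIRST, also for every t ∈ FOLLOW(R) = {$}.

R → epsilon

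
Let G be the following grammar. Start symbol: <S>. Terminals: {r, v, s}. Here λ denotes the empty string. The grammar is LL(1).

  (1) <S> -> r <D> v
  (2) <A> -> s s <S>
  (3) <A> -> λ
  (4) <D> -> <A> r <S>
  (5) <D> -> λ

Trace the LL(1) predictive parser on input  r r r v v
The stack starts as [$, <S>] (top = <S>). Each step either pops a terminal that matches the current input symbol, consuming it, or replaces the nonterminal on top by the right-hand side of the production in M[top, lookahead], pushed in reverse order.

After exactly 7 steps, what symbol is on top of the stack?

     Stack          Input        Action
  1  $ <S>          r r r v v $  expand <S> -> r <D> v
  2  $ v <D> r      r r r v v $  match r
  3  $ v <D>        r r v v $    expand <D> -> <A> r <S>
  4  $ v <S> r <A>  r r v v $    expand <A> -> λ
  5  $ v <S> r      r r v v $    match r
  6  $ v <S>        r v v $      expand <S> -> r <D> v
  7  $ v v <D> r    r v v $      match r
Stack after step 7: $ v v <D> (top = <D>).

<D>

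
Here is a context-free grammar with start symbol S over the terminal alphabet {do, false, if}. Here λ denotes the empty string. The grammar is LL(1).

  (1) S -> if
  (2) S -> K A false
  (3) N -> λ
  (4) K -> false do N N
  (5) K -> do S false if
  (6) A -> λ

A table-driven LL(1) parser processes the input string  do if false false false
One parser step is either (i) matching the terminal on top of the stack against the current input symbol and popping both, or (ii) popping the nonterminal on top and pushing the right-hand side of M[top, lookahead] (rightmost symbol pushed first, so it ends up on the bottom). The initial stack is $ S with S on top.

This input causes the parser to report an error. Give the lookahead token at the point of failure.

false

step 1: stack=$ S  input=do if false false false $  — expand S -> K A false
step 2: stack=$ false A K  input=do if false false false $  — expand K -> do S false if
step 3: stack=$ false A if false S do  input=do if false false false $  — match do
step 4: stack=$ false A if false S  input=if false false false $  — expand S -> if
step 5: stack=$ false A if false if  input=if false false false $  — match if
step 6: stack=$ false A if false  input=false false false $  — match false
step 7: stack=$ false A if  input=false false $  — error: top is terminal if but lookahead is false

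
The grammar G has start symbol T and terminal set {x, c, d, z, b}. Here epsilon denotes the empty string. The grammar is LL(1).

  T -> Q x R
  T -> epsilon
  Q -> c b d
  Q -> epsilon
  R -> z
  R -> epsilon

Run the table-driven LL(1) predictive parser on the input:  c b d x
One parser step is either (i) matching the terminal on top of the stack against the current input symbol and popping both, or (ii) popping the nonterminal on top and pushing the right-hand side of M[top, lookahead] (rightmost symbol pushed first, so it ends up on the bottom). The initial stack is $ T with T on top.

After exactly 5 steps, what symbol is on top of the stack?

x

step 1: stack=$ T  input=c b d x $  — expand T -> Q x R
step 2: stack=$ R x Q  input=c b d x $  — expand Q -> c b d
step 3: stack=$ R x d b c  input=c b d x $  — match c
step 4: stack=$ R x d b  input=b d x $  — match b
step 5: stack=$ R x d  input=d x $  — match d
Stack after step 5: $ R x (top = x).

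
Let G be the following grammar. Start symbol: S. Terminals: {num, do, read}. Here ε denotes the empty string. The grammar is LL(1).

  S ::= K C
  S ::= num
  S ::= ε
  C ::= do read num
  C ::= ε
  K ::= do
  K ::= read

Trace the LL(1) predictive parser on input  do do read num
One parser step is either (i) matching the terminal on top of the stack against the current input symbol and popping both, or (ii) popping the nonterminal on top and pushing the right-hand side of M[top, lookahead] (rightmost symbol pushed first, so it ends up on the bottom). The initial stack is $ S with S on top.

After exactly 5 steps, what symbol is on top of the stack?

     Stack          Input             Action
  1  $ S            do do read num $  expand S ::= K C
  2  $ C K          do do read num $  expand K ::= do
  3  $ C do         do do read num $  match do
  4  $ C            do read num $     expand C ::= do read num
  5  $ num read do  do read num $     match do
Stack after step 5: $ num read (top = read).

read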